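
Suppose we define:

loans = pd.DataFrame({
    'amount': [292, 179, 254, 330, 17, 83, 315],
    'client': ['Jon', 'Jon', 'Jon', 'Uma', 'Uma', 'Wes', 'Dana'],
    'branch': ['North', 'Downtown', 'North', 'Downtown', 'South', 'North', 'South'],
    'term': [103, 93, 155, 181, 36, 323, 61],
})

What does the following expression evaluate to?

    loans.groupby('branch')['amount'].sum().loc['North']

629

group by branch, sum of amount:
branch
Downtown    509
North       629
South       332
Name: amount, dtype: int64
value at index 'North' → 629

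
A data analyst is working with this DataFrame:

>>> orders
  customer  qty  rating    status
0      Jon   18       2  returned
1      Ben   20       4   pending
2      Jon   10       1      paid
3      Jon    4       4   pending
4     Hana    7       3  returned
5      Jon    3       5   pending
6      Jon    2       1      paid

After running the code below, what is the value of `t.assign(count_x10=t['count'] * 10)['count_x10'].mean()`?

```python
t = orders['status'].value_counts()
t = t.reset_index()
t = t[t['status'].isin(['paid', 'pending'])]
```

value_counts of status:
status
pending     3
returned    2
paid        2
Name: count, dtype: int64
reset_index():
     status  count
0   pending      3
1  returned      2
2      paid      2
filter rows where status in ['paid', 'pending']:
    status  count
0  pending      3
2     paid      2
add column count_x10 = t['count'] * 10:
    status  count  count_x10
0  pending      3         30
2     paid      2         20
Taking the mean of column 'count_x10' gives 25.0.

25.0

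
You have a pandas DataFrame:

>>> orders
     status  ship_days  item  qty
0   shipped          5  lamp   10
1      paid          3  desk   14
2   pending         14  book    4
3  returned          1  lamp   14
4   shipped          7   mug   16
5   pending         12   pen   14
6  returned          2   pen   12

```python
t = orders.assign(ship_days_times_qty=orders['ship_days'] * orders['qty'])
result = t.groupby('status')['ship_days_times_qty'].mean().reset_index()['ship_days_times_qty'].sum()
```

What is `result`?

254.0

add column ship_days_times_qty = orders['ship_days'] * orders['qty']:
     status  ship_days  item  qty  ship_days_times_qty
0   shipped          5  lamp   10                   50
1      paid          3  desk   14                   42
2   pending         14  book    4                   56
3  returned          1  lamp   14                   14
4   shipped          7   mug   16                  112
5   pending         12   pen   14                  168
6  returned          2   pen   12                   24
group by status, mean of ship_days_times_qty:
status
paid         42.0
pending     112.0
returned     19.0
shipped      81.0
Name: ship_days_times_qty, dtype: float64
reset_index():
     status  ship_days_times_qty
0      paid                 42.0
1   pending                112.0
2  returned                 19.0
3   shipped                 81.0
sum of column 'ship_days_times_qty' → 254.0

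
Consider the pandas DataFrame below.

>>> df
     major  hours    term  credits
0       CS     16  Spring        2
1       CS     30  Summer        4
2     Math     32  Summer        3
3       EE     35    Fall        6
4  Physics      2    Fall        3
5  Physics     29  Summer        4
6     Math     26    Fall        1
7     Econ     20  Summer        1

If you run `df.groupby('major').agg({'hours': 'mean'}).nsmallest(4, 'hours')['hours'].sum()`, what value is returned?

group by major, mean of hours:
         hours
major         
CS        23.0
EE        35.0
Econ      20.0
Math      29.0
Physics   15.5
take 4 rows with smallest hours:
         hours
major         
Physics   15.5
Econ      20.0
CS        23.0
Math      29.0

87.5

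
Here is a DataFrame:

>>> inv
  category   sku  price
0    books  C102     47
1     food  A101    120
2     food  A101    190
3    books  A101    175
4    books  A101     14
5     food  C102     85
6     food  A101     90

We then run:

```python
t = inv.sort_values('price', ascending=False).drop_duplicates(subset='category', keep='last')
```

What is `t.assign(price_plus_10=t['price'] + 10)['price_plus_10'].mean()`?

59.5

sort by price descending:
  category   sku  price
2     food  A101    190
3    books  A101    175
1     food  A101    120
6     food  A101     90
5     food  C102     85
0    books  C102     47
4    books  A101     14
drop duplicate category (keep=last):
  category   sku  price
5     food  C102     85
4    books  A101     14
add column price_plus_10 = t['price'] + 10:
  category   sku  price  price_plus_10
5     food  C102     85             95
4    books  A101     14             24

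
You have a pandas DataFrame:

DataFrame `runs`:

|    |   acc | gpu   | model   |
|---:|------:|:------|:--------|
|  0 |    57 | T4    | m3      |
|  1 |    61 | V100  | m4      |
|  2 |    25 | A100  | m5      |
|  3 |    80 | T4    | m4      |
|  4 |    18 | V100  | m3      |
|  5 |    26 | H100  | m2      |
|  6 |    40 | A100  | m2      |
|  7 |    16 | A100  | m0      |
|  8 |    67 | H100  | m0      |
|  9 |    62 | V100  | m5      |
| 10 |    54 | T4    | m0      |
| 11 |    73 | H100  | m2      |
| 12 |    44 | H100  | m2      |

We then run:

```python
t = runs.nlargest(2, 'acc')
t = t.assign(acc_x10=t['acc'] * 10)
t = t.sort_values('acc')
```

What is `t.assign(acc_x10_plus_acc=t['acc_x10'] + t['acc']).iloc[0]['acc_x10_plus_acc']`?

803

take 2 rows with largest acc:
    acc   gpu model
3    80    T4    m4
11   73  H100    m2
add column acc_x10 = t['acc'] * 10:
    acc   gpu model  acc_x10
3    80    T4    m4      800
11   73  H100    m2      730
sort by acc:
    acc   gpu model  acc_x10
11   73  H100    m2      730
3    80    T4    m4      800
add column acc_x10_plus_acc = t['acc_x10'] + t['acc']:
    acc   gpu model  acc_x10  acc_x10_plus_acc
11   73  H100    m2      730               803
3    80    T4    m4      800               880
So iloc[0]['acc_x10_plus_acc'] = 803.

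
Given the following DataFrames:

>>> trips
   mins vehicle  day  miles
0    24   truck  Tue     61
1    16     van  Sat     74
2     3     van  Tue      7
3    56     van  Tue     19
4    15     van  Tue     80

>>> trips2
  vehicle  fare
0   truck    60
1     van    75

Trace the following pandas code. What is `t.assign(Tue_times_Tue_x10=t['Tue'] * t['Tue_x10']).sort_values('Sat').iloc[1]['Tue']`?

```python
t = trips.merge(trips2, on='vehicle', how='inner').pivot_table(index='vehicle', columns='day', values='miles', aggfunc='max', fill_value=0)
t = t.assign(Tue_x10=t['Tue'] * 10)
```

merge on 'vehicle' (how='inner') → 5 rows:
   mins vehicle  day  miles  fare
0    24   truck  Tue     61    60
1    16     van  Sat     74    75
2     3     van  Tue      7    75
3    56     van  Tue     19    75
4    15     van  Tue     80    75
pivot: rows=vehicle, cols=day, max(miles):
day      Sat  Tue
vehicle          
truck      0   61
van       74   80
add column Tue_x10 = t['Tue'] * 10:
day      Sat  Tue  Tue_x10
vehicle                   
truck      0   61      610
van       74   80      800
add column Tue_times_Tue_x10 = t['Tue'] * t['Tue_x10']:
day      Sat  Tue  Tue_x10  Tue_times_Tue_x10
vehicle                                      
truck      0   61      610              37210
van       74   80      800              64000
sort by Sat:
day      Sat  Tue  Tue_x10  Tue_times_Tue_x10
vehicle                                      
truck      0   61      610              37210
van       74   80      800              64000
Hence 80.

80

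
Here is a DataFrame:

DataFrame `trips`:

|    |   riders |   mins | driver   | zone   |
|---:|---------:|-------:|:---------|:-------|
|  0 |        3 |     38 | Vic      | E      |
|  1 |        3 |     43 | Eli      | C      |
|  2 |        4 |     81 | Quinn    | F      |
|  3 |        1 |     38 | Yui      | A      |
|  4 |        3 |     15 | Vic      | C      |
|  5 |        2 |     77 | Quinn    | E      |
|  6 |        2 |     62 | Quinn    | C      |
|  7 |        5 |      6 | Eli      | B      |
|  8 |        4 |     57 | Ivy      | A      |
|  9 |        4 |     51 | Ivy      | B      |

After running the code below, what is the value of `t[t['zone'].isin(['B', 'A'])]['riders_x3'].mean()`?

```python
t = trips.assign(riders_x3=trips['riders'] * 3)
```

10.5

add column riders_x3 = trips['riders'] * 3:
   riders  mins driver zone  riders_x3
0       3    38    Vic    E          9
1       3    43    Eli    C          9
2       4    81  Quinn    F         12
3       1    38    Yui    A          3
4       3    15    Vic    C          9
5       2    77  Quinn    E          6
6       2    62  Quinn    C          6
7       5     6    Eli    B         15
8       4    57    Ivy    A         12
9       4    51    Ivy    B         12
filter rows where zone in ['B', 'A']:
   riders  mins driver zone  riders_x3
3       1    38    Yui    A          3
7       5     6    Eli    B         15
8       4    57    Ivy    A         12
9       4    51    Ivy    B         12
Finally, mean of column 'riders_x3' = 10.5.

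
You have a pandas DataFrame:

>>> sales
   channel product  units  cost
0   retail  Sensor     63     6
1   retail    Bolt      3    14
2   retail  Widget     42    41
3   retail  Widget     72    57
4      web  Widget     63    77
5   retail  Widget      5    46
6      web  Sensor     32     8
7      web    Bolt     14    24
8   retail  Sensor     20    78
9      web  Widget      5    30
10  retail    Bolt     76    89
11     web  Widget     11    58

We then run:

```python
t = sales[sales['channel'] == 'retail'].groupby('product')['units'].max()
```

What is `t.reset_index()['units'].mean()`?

filter rows where channel == 'retail':
   channel product  units  cost
0   retail  Sensor     63     6
1   retail    Bolt      3    14
2   retail  Widget     42    41
3   retail  Widget     72    57
5   retail  Widget      5    46
8   retail  Sensor     20    78
10  retail    Bolt     76    89
group by product, max of units:
product
Bolt      76
Sensor    63
Widget    72
Name: units, dtype: int64
reset_index():
  product  units
0    Bolt     76
1  Sensor     63
2  Widget     72
Finally, mean of column 'units' = 70.3333333333.

70.3333333333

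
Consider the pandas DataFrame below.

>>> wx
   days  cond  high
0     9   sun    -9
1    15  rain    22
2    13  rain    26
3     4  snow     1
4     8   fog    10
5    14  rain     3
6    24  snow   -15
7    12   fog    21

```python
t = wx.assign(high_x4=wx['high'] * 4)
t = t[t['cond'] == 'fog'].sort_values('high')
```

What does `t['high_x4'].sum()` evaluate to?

add column high_x4 = wx['high'] * 4:
   days  cond  high  high_x4
0     9   sun    -9      -36
1    15  rain    22       88
2    13  rain    26      104
3     4  snow     1        4
4     8   fog    10       40
5    14  rain     3       12
6    24  snow   -15      -60
7    12   fog    21       84
filter rows where cond == 'fog':
   days cond  high  high_x4
4     8  fog    10       40
7    12  fog    21       84
sort by high:
   days cond  high  high_x4
4     8  fog    10       40
7    12  fog    21       84
Reading off the sum of column 'high_x4', we get 124.

124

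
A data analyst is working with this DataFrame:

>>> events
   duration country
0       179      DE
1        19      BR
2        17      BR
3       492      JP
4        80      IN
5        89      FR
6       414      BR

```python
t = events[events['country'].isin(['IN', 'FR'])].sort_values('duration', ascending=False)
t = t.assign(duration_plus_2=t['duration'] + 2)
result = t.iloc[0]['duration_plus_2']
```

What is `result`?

91

filter rows where country in ['IN', 'FR']:
   duration country
4        80      IN
5        89      FR
sort by duration descending:
   duration country
5        89      FR
4        80      IN
add column duration_plus_2 = t['duration'] + 2:
   duration country  duration_plus_2
5        89      FR               91
4        80      IN               82
So iloc[0]['duration_plus_2'] = 91.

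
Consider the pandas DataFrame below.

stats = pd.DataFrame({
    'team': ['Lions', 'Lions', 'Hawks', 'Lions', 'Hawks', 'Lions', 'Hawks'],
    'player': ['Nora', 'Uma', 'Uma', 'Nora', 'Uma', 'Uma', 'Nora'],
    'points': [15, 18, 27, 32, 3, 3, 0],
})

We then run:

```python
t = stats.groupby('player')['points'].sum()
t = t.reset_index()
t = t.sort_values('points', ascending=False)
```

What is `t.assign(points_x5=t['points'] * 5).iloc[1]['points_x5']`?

235

group by player, sum of points:
player
Nora    47
Uma     51
Name: points, dtype: int64
reset_index():
  player  points
0   Nora      47
1    Uma      51
sort by points descending:
  player  points
1    Uma      51
0   Nora      47
add column points_x5 = t['points'] * 5:
  player  points  points_x5
1    Uma      51        255
0   Nora      47        235
Then the value at position 1, column 'points_x5': 235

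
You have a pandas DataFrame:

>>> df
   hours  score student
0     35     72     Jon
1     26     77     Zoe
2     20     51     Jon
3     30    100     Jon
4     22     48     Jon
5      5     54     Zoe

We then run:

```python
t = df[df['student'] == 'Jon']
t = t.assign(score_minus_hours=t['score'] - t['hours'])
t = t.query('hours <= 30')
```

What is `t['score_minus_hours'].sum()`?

filter rows where student == 'Jon':
   hours  score student
0     35     72     Jon
2     20     51     Jon
3     30    100     Jon
4     22     48     Jon
add column score_minus_hours = t['score'] - t['hours']:
   hours  score student  score_minus_hours
0     35     72     Jon                 37
2     20     51     Jon                 31
3     30    100     Jon                 70
4     22     48     Jon                 26
filter rows where hours <= 30:
   hours  score student  score_minus_hours
2     20     51     Jon                 31
3     30    100     Jon                 70
4     22     48     Jon                 26
Reading off the sum of column 'score_minus_hours', we get 127.

127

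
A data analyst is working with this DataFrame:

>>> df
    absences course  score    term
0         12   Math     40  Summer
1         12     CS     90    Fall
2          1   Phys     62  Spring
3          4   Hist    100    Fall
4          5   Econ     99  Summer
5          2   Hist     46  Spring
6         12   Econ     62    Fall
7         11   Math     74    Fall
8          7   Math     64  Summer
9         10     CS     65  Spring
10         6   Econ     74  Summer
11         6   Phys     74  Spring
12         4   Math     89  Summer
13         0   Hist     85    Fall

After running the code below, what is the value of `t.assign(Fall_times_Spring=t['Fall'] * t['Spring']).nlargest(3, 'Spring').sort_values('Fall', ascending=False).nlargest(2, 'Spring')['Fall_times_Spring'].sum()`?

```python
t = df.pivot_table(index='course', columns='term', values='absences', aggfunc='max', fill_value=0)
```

120

pivot: rows=course, cols=term, max(absences):
term    Fall  Spring  Summer
course                      
CS        12      10       0
Econ      12       0       6
Hist       4       2       0
Math      11       0      12
Phys       0       6       0
add column Fall_times_Spring = t['Fall'] * t['Spring']:
term    Fall  Spring  Summer  Fall_times_Spring
course                                         
CS        12      10       0                120
Econ      12       0       6                  0
Hist       4       2       0                  8
Math      11       0      12                  0
Phys       0       6       0                  0
take 3 rows with largest Spring:
term    Fall  Spring  Summer  Fall_times_Spring
course                                         
CS        12      10       0                120
Phys       0       6       0                  0
Hist       4       2       0                  8
sort by Fall descending:
term    Fall  Spring  Summer  Fall_times_Spring
course                                         
CS        12      10       0                120
Hist       4       2       0                  8
Phys       0       6       0                  0
take 2 rows with largest Spring:
term    Fall  Spring  Summer  Fall_times_Spring
course                                         
CS        12      10       0                120
Phys       0       6       0                  0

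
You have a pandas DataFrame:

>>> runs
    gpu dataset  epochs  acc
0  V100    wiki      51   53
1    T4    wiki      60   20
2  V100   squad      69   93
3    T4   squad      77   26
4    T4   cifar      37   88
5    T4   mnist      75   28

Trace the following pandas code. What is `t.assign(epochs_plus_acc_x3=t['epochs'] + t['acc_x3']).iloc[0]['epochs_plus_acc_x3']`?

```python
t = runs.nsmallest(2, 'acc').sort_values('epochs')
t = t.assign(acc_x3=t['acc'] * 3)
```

120

take 2 rows with smallest acc:
  gpu dataset  epochs  acc
1  T4    wiki      60   20
3  T4   squad      77   26
sort by epochs:
  gpu dataset  epochs  acc
1  T4    wiki      60   20
3  T4   squad      77   26
add column acc_x3 = t['acc'] * 3:
  gpu dataset  epochs  acc  acc_x3
1  T4    wiki      60   20      60
3  T4   squad      77   26      78
add column epochs_plus_acc_x3 = t['epochs'] + t['acc_x3']:
  gpu dataset  epochs  acc  acc_x3  epochs_plus_acc_x3
1  T4    wiki      60   20      60                 120
3  T4   squad      77   26      78                 155
So iloc[0]['epochs_plus_acc_x3'] = 120.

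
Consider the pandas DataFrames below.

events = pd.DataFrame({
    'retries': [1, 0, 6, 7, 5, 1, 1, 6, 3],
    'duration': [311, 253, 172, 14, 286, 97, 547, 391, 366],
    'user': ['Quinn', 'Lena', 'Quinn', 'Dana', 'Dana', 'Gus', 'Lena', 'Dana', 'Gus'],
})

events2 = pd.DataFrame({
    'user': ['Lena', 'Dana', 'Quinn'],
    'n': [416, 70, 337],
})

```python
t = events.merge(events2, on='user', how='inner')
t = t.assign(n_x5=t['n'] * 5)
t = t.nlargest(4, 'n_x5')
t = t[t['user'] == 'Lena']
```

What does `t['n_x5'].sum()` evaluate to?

4160

merge on 'user' (how='inner') → 7 rows:
   retries  duration   user    n
0        1       311  Quinn  337
1        0       253   Lena  416
2        6       172  Quinn  337
3        7        14   Dana   70
4        5       286   Dana   70
5        1       547   Lena  416
6        6       391   Dana   70
add column n_x5 = t['n'] * 5:
   retries  duration   user    n  n_x5
0        1       311  Quinn  337  1685
1        0       253   Lena  416  2080
2        6       172  Quinn  337  1685
3        7        14   Dana   70   350
4        5       286   Dana   70   350
5        1       547   Lena  416  2080
6        6       391   Dana   70   350
take 4 rows with largest n_x5:
   retries  duration   user    n  n_x5
1        0       253   Lena  416  2080
5        1       547   Lena  416  2080
0        1       311  Quinn  337  1685
2        6       172  Quinn  337  1685
filter rows where user == 'Lena':
   retries  duration  user    n  n_x5
1        0       253  Lena  416  2080
5        1       547  Lena  416  2080
Then the sum of column 'n_x5': 4160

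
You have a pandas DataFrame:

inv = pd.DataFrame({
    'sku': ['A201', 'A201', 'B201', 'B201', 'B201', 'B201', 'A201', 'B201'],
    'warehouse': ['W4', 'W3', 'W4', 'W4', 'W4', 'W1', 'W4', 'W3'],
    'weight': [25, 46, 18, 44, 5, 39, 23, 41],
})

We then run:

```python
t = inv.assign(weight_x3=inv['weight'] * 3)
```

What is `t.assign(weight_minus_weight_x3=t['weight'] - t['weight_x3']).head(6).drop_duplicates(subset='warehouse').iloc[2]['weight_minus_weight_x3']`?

add column weight_x3 = inv['weight'] * 3:
    sku warehouse  weight  weight_x3
0  A201        W4      25         75
1  A201        W3      46        138
2  B201        W4      18         54
3  B201        W4      44        132
4  B201        W4       5         15
5  B201        W1      39        117
6  A201        W4      23         69
7  B201        W3      41        123
add column weight_minus_weight_x3 = t['weight'] - t['weight_x3']:
    sku warehouse  weight  weight_x3  weight_minus_weight_x3
0  A201        W4      25         75                     -50
1  A201        W3      46        138                     -92
2  B201        W4      18         54                     -36
3  B201        W4      44        132                     -88
4  B201        W4       5         15                     -10
5  B201        W1      39        117                     -78
6  A201        W4      23         69                     -46
7  B201        W3      41        123                     -82
take first 6 rows:
    sku warehouse  weight  weight_x3  weight_minus_weight_x3
0  A201        W4      25         75                     -50
1  A201        W3      46        138                     -92
2  B201        W4      18         54                     -36
3  B201        W4      44        132                     -88
4  B201        W4       5         15                     -10
5  B201        W1      39        117                     -78
drop duplicate warehouse (keep=first):
    sku warehouse  weight  weight_x3  weight_minus_weight_x3
0  A201        W4      25         75                     -50
1  A201        W3      46        138                     -92
5  B201        W1      39        117                     -78
value at position 2, column 'weight_minus_weight_x3' → -78

-78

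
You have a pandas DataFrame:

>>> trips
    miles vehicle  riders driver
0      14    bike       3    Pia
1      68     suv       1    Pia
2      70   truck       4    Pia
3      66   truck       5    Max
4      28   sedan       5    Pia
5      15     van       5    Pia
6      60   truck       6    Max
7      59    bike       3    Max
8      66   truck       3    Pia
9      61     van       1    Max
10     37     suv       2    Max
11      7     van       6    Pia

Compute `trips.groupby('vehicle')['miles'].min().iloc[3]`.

group by vehicle, min of miles:
vehicle
bike     14
sedan    28
suv      37
truck    60
van       7
Name: miles, dtype: int64
Taking the value at position 3 gives 60.

60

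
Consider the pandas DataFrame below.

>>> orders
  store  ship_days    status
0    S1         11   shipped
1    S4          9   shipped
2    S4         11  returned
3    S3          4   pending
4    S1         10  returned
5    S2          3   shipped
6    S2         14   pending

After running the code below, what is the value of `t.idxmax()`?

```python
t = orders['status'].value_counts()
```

shipped

value_counts of status:
status
shipped     3
returned    2
pending     2
Name: count, dtype: int64
label with the largest value → shipped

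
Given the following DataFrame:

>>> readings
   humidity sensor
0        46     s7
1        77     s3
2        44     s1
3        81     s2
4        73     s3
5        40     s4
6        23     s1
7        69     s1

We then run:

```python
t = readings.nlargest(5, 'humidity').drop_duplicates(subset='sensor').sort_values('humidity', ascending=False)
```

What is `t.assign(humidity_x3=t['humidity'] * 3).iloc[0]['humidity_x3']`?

take 5 rows with largest humidity:
   humidity sensor
3        81     s2
1        77     s3
4        73     s3
7        69     s1
0        46     s7
drop duplicate sensor (keep=first):
   humidity sensor
3        81     s2
1        77     s3
7        69     s1
0        46     s7
sort by humidity descending:
   humidity sensor
3        81     s2
1        77     s3
7        69     s1
0        46     s7
add column humidity_x3 = t['humidity'] * 3:
   humidity sensor  humidity_x3
3        81     s2          243
1        77     s3          231
7        69     s1          207
0        46     s7          138
Then the value at position 0, column 'humidity_x3': 243

243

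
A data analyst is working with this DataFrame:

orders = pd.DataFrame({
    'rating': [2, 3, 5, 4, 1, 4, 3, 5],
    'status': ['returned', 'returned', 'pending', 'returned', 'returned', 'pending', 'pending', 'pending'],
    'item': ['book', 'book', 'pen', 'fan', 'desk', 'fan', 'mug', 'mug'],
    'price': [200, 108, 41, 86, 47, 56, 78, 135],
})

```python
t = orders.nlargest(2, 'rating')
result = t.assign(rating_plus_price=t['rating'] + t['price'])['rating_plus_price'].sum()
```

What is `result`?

take 2 rows with largest rating:
   rating   status item  price
2       5  pending  pen     41
7       5  pending  mug    135
add column rating_plus_price = t['rating'] + t['price']:
   rating   status item  price  rating_plus_price
2       5  pending  pen     41                 46
7       5  pending  mug    135                140
Taking the sum of column 'rating_plus_price' gives 186.

186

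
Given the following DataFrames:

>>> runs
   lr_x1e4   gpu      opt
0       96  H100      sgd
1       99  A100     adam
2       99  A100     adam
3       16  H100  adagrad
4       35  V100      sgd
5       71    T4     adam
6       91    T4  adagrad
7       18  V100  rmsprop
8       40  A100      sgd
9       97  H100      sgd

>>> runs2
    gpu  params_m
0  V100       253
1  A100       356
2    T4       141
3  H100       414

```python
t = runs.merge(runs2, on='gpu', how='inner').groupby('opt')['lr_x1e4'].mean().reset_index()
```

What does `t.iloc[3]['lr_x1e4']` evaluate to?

67.0

merge on 'gpu' (how='inner') → 10 rows:
   lr_x1e4   gpu      opt  params_m
0       96  H100      sgd       414
1       99  A100     adam       356
2       99  A100     adam       356
3       16  H100  adagrad       414
4       35  V100      sgd       253
5       71    T4     adam       141
6       91    T4  adagrad       141
7       18  V100  rmsprop       253
8       40  A100      sgd       356
9       97  H100      sgd       414
group by opt, mean of lr_x1e4:
opt
adagrad    53.500000
adam       89.666667
rmsprop    18.000000
sgd        67.000000
Name: lr_x1e4, dtype: float64
reset_index():
       opt    lr_x1e4
0  adagrad  53.500000
1     adam  89.666667
2  rmsprop  18.000000
3      sgd  67.000000
Then the value at position 3, column 'lr_x1e4': 67.0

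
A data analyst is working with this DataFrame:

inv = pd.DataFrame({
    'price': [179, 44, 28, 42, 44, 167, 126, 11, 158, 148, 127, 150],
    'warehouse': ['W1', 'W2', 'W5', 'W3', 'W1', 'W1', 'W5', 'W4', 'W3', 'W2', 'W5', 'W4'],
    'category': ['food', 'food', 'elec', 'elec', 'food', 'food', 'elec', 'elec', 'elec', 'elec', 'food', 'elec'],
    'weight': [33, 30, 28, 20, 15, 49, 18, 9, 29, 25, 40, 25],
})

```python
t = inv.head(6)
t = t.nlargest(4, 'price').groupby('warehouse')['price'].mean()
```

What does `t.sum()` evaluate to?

take first 6 rows:
   price warehouse category  weight
0    179        W1     food      33
1     44        W2     food      30
2     28        W5     elec      28
3     42        W3     elec      20
4     44        W1     food      15
5    167        W1     food      49
take 4 rows with largest price:
   price warehouse category  weight
0    179        W1     food      33
5    167        W1     food      49
1     44        W2     food      30
4     44        W1     food      15
group by warehouse, mean of price:
warehouse
W1    130.0
W2     44.0
Name: price, dtype: float64
Reading off the sum of the resulting series, we get 174.0.

174.0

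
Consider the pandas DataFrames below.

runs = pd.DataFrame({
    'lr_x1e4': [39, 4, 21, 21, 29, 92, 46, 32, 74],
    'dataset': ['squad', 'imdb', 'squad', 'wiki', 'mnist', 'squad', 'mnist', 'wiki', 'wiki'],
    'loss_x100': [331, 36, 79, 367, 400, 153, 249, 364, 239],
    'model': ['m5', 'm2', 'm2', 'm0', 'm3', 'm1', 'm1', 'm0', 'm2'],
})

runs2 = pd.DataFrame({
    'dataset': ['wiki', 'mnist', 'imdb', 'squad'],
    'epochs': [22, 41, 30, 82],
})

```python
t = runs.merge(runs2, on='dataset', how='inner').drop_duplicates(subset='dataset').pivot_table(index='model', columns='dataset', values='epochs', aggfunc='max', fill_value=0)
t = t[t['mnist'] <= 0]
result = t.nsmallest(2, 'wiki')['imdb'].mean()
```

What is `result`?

15.0

merge on 'dataset' (how='inner') → 9 rows:
   lr_x1e4 dataset  loss_x100 model  epochs
0       39   squad        331    m5      82
1        4    imdb         36    m2      30
2       21   squad         79    m2      82
3       21    wiki        367    m0      22
4       29   mnist        400    m3      41
5       92   squad        153    m1      82
6       46   mnist        249    m1      41
7       32    wiki        364    m0      22
8       74    wiki        239    m2      22
drop duplicate dataset (keep=first):
   lr_x1e4 dataset  loss_x100 model  epochs
0       39   squad        331    m5      82
1        4    imdb         36    m2      30
3       21    wiki        367    m0      22
4       29   mnist        400    m3      41
pivot: rows=model, cols=dataset, max(epochs):
dataset  imdb  mnist  squad  wiki
model                            
m0          0      0      0    22
m2         30      0      0     0
m3          0     41      0     0
m5          0      0     82     0
filter rows where mnist <= 0:
dataset  imdb  mnist  squad  wiki
model                            
m0          0      0      0    22
m2         30      0      0     0
m5          0      0     82     0
take 2 rows with smallest wiki:
dataset  imdb  mnist  squad  wiki
model                            
m2         30      0      0     0
m5          0      0     82     0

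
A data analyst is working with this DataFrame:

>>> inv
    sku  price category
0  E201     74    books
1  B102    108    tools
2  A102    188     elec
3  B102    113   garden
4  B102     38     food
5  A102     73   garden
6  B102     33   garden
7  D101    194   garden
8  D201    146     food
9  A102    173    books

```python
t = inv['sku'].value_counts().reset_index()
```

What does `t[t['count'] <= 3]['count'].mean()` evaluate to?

1.5

value_counts of sku:
sku
B102    4
A102    3
E201    1
D101    1
D201    1
Name: count, dtype: int64
reset_index():
    sku  count
0  B102      4
1  A102      3
2  E201      1
3  D101      1
4  D201      1
filter rows where count <= 3:
    sku  count
1  A102      3
2  E201      1
3  D101      1
4  D201      1
Reading off the mean of column 'count', we get 1.5.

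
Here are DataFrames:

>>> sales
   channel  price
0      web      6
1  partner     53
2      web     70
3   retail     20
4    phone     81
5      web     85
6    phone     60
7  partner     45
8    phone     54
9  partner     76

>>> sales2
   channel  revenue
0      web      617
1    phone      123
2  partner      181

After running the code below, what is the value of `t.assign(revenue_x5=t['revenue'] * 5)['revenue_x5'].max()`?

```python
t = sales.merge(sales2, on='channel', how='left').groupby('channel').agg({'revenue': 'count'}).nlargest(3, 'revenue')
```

merge on 'channel' (how='left') → 10 rows:
   channel  price  revenue
0      web      6    617.0
1  partner     53    181.0
2      web     70    617.0
3   retail     20      NaN
4    phone     81    123.0
5      web     85    617.0
6    phone     60    123.0
7  partner     45    181.0
8    phone     54    123.0
9  partner     76    181.0
group by channel, count of revenue:
         revenue
channel         
partner        3
phone          3
retail         0
web            3
take 3 rows with largest revenue:
         revenue
channel         
partner        3
phone          3
web            3
add column revenue_x5 = t['revenue'] * 5:
         revenue  revenue_x5
channel                     
partner        3          15
phone          3          15
web            3          15

15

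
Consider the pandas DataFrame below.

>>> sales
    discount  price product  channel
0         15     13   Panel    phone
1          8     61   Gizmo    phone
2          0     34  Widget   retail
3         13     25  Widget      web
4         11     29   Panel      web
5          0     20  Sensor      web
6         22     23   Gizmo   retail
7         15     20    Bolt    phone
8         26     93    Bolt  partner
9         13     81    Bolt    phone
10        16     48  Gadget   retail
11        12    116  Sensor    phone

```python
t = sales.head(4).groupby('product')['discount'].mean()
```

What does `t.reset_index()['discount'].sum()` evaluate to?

take first 4 rows:
   discount  price product channel
0        15     13   Panel   phone
1         8     61   Gizmo   phone
2         0     34  Widget  retail
3        13     25  Widget     web
group by product, mean of discount:
product
Gizmo      8.0
Panel     15.0
Widget     6.5
Name: discount, dtype: float64
reset_index():
  product  discount
0   Gizmo       8.0
1   Panel      15.0
2  Widget       6.5

29.5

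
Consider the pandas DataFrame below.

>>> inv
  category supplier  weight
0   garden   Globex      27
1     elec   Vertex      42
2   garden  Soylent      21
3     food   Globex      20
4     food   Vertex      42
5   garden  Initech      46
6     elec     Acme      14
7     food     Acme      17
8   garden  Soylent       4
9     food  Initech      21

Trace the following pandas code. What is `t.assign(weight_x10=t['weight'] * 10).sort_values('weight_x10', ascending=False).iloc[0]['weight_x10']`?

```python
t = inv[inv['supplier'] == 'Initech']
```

filter rows where supplier == 'Initech':
  category supplier  weight
5   garden  Initech      46
9     food  Initech      21
add column weight_x10 = t['weight'] * 10:
  category supplier  weight  weight_x10
5   garden  Initech      46         460
9     food  Initech      21         210
sort by weight_x10 descending:
  category supplier  weight  weight_x10
5   garden  Initech      46         460
9     food  Initech      21         210
Then the value at position 0, column 'weight_x10': 460

460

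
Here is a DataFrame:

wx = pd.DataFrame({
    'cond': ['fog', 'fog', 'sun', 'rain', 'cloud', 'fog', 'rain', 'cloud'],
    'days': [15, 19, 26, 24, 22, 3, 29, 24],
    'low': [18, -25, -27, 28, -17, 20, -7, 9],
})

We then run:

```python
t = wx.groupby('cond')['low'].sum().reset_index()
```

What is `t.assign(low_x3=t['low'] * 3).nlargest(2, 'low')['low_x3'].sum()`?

group by cond, sum of low:
cond
cloud    -8
fog      13
rain     21
sun     -27
Name: low, dtype: int64
reset_index():
    cond  low
0  cloud   -8
1    fog   13
2   rain   21
3    sun  -27
add column low_x3 = t['low'] * 3:
    cond  low  low_x3
0  cloud   -8     -24
1    fog   13      39
2   rain   21      63
3    sun  -27     -81
take 2 rows with largest low:
   cond  low  low_x3
2  rain   21      63
1   fog   13      39

102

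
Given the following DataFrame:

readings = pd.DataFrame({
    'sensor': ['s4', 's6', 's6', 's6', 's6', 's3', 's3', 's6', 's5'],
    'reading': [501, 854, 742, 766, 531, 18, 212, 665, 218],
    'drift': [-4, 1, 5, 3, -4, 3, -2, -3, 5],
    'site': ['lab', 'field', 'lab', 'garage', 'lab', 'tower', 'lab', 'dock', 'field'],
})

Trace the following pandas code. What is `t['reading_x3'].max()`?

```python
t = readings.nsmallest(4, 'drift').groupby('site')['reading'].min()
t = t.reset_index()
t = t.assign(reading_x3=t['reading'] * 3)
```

take 4 rows with smallest drift:
  sensor  reading  drift  site
0     s4      501     -4   lab
4     s6      531     -4   lab
7     s6      665     -3  dock
6     s3      212     -2   lab
group by site, min of reading:
site
dock    665
lab     212
Name: reading, dtype: int64
reset_index():
   site  reading
0  dock      665
1   lab      212
add column reading_x3 = t['reading'] * 3:
   site  reading  reading_x3
0  dock      665        1995
1   lab      212         636

1995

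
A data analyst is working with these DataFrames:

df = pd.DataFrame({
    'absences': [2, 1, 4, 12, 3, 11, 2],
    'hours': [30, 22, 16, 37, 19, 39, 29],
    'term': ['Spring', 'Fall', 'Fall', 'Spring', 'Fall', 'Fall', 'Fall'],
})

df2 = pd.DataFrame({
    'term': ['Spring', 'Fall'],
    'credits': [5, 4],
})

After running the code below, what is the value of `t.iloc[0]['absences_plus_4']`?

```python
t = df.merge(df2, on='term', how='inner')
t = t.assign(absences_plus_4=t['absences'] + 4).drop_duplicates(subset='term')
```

merge on 'term' (how='inner') → 7 rows:
   absences  hours    term  credits
0         2     30  Spring        5
1         1     22    Fall        4
2         4     16    Fall        4
3        12     37  Spring        5
4         3     19    Fall        4
5        11     39    Fall        4
6         2     29    Fall        4
add column absences_plus_4 = t['absences'] + 4:
   absences  hours    term  credits  absences_plus_4
0         2     30  Spring        5                6
1         1     22    Fall        4                5
2         4     16    Fall        4                8
3        12     37  Spring        5               16
4         3     19    Fall        4                7
5        11     39    Fall        4               15
6         2     29    Fall        4                6
drop duplicate term (keep=first):
   absences  hours    term  credits  absences_plus_4
0         2     30  Spring        5                6
1         1     22    Fall        4                5
Reading off the value at position 0, column 'absences_plus_4', we get 6.

6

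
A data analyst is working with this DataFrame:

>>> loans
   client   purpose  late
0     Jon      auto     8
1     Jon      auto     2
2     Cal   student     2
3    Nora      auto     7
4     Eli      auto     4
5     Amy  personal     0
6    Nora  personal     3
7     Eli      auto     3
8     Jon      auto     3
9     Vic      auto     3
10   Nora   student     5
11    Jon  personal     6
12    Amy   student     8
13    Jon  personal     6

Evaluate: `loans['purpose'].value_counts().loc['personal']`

4

value_counts of purpose:
purpose
auto        7
personal    4
student     3
Name: count, dtype: int64
Finally, value at index 'personal' = 4.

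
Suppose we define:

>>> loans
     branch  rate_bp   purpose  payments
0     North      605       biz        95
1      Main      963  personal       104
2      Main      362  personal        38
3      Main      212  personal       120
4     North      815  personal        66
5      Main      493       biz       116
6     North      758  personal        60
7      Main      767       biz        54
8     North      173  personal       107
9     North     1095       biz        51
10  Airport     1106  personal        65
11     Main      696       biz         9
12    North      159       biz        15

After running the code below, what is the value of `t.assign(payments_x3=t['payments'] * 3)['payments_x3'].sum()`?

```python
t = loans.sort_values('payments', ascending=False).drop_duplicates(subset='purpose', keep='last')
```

141

sort by payments descending:
     branch  rate_bp   purpose  payments
3      Main      212  personal       120
5      Main      493       biz       116
8     North      173  personal       107
1      Main      963  personal       104
0     North      605       biz        95
4     North      815  personal        66
10  Airport     1106  personal        65
6     North      758  personal        60
7      Main      767       biz        54
9     North     1095       biz        51
2      Main      362  personal        38
12    North      159       biz        15
11     Main      696       biz         9
drop duplicate purpose (keep=last):
   branch  rate_bp   purpose  payments
2    Main      362  personal        38
11   Main      696       biz         9
add column payments_x3 = t['payments'] * 3:
   branch  rate_bp   purpose  payments  payments_x3
2    Main      362  personal        38          114
11   Main      696       biz         9           27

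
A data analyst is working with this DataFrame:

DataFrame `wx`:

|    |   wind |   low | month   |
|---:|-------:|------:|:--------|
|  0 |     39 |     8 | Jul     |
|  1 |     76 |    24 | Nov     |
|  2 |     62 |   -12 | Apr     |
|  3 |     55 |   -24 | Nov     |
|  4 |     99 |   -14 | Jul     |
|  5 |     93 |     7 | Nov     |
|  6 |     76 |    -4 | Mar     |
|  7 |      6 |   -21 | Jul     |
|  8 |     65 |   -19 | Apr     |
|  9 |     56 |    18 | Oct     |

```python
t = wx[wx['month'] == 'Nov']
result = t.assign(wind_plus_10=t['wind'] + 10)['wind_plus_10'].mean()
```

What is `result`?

84.6666666667

filter rows where month == 'Nov':
   wind  low month
1    76   24   Nov
3    55  -24   Nov
5    93    7   Nov
add column wind_plus_10 = t['wind'] + 10:
   wind  low month  wind_plus_10
1    76   24   Nov            86
3    55  -24   Nov            65
5    93    7   Nov           103
mean of column 'wind_plus_10' → 84.6666666667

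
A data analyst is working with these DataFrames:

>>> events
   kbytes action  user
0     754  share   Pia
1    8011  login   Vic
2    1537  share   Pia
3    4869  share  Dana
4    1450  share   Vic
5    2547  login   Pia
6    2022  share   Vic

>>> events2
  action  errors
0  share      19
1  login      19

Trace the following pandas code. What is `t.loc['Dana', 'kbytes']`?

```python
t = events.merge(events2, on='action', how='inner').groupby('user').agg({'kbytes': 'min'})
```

merge on 'action' (how='inner') → 7 rows:
   kbytes action  user  errors
0     754  share   Pia      19
1    8011  login   Vic      19
2    1537  share   Pia      19
3    4869  share  Dana      19
4    1450  share   Vic      19
5    2547  login   Pia      19
6    2022  share   Vic      19
group by user, min of kbytes:
      kbytes
user        
Dana    4869
Pia      754
Vic     1450
Hence 4869.

4869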